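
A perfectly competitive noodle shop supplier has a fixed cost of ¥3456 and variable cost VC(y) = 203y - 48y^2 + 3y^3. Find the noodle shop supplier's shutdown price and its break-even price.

Shutdown price = ¥11; break-even price = ¥347

Shutdown price = min AVC. AVC = 203 - 48y + 3y^2, with vertex at y = 8 and minimum ¥11.
ATC = 3456/y + 203 - 48y + 3y^2. Setting dATC/dy = −3456/y^2 − 48 + 6y = 0 gives y = 12 (since 6·12^3 − 48·12^2 = 3456).
min ATC = 3456/12 + 203 − 48·12 + 3·12^2 = ¥347. That is the break-even price.
For ¥11 ≤ P < ¥347 the firm produces at a loss; below ¥11 it shuts down.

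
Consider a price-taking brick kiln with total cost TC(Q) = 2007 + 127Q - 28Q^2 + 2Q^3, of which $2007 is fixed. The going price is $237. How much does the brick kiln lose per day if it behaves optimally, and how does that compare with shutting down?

AVC = 127 - 28Q + 2Q^2; min AVC = $29 at Q = 7. Since P = $237 ≥ min AVC, the firm produces.
With MC = 127 - 56Q + 6Q^2, P = MC on the upward-sloping part at Q* = 11.
TR = 237·11 = 2607. TC = 2007 + 671 = 2678. Profit = 2607 − 2678 = -$71.
By producing, the firm covers all variable cost plus $1936 of fixed cost; shutting down would lose the full $2007.

Profit = -$71 at Q = 11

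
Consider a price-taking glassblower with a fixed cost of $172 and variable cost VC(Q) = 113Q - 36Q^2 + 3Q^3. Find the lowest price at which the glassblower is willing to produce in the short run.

$5 per unit

The firm shuts down when price falls below the minimum of average variable cost. AVC = VC/Q = 113 - 36Q + 3Q^2.
dAVC/dQ = -36 + 6Q = 0 gives Q = 6. min AVC = 113 - 36·6 + 3·6^2 = 5.
For P < $5 the firm produces nothing.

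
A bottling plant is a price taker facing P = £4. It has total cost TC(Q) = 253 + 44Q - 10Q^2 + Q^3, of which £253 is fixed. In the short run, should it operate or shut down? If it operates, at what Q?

From TC, MC = TC'(Q) = 44 - 20Q + 3Q^2 and AVC = VC/Q = 44 - 10Q + Q^2.
The AVC parabola has its vertex at Q = 10/2 = 5, where AVC = 44 - 10·5 + 5^2 = £19.
P = £4 lies below min AVC = £19; no output level covers variable cost.
Best response: produce nothing and absorb the £253 fixed cost.

Shut down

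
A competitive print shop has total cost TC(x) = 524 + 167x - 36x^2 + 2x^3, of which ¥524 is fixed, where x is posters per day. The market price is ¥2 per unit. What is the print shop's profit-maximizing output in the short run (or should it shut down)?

Shut down

Variable cost is VC = 167x - 36x^2 + 2x^3, so AVC = VC/x = 167 - 36x + 2x^2 and MC = dTC/dx = 167 - 72x + 6x^2.
AVC is minimized where dAVC/dx = -36 + 4x = 0, at x = 9; min AVC = 167 - 36·9 + 2·9^2 = ¥5.
Since P = ¥2 < min AVC = ¥5, price fails to cover variable cost at any output.
Shutting down limits the loss to fixed cost, ¥524.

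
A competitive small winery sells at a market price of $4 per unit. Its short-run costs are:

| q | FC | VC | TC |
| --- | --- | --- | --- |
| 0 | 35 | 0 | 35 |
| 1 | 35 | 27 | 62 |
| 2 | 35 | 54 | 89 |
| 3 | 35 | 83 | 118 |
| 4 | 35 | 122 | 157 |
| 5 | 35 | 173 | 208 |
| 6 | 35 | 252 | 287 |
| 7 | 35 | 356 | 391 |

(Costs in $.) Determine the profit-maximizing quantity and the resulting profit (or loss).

q = 0 (shut down); profit = -$35

Profit at each row (π = 4q − TC): q=0: -35; q=1: -58; q=2: -81; q=3: -106; q=4: -141; q=5: -188; q=6: -263; q=7: -363.
Profit is highest at q = 0. Equivalently, the lowest AVC in the table is 27/1 ≈ $27 at q = 1, and P = $4 falls below it — price never covers variable cost, so the firm shuts down and loses only its fixed cost.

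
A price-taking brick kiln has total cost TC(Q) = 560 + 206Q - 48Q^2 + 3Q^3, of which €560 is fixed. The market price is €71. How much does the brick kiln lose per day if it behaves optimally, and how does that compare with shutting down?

Profit = -€74 at Q = 9

AVC = 206 - 48Q + 3Q^2; min AVC = €14 at Q = 8. Since P = €71 ≥ min AVC, the firm produces.
With MC = 206 - 96Q + 9Q^2, P = MC on the upward-sloping part at Q* = 9.
TR = 71·9 = 639. TC = 560 + 153 = 713. Profit = 639 − 713 = -€74.
That loss of €74 beats the €560 the firm would lose by shutting down; producing recovers €486 of fixed cost.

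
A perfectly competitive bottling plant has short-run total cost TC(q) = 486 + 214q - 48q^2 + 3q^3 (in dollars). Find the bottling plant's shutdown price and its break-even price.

Shutdown price = $22; break-even price = $79

AVC = 214 - 48q + 3q^2; minimized at q = 8, giving min AVC = $22. That is the shutdown price.
ATC = 486/q + 214 - 48q + 3q^2. Setting dATC/dq = −486/q^2 − 48 + 6q = 0 gives q = 9 (since 6·9^3 − 48·9^2 = 486).
min ATC = 486/9 + 214 − 48·9 + 3·9^2 = $79. That is the break-even price.
For $22 ≤ P < $79 the firm produces at a loss; below $22 it shuts down.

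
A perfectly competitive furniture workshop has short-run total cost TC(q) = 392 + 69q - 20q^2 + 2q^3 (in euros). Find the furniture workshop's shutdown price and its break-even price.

AVC = 69 - 20q + 2q^2; minimized at q = 5, giving min AVC = €19. That is the shutdown price.
ATC = 392/q + 69 - 20q + 2q^2. Setting dATC/dq = −392/q^2 − 20 + 4q = 0 gives q = 7 (since 4·7^3 − 20·7^2 = 392).
min ATC = 392/7 + 69 − 20·7 + 2·7^2 = €83. That is the break-even price.
Between these two prices the firm operates at a loss; above €83 it earns a profit.

Shutdown price = €19; break-even price = €83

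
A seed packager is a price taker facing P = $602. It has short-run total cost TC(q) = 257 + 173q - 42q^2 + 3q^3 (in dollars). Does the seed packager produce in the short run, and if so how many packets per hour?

Produce at q = 13

Variable cost is VC = 173q - 42q^2 + 3q^3, so AVC = VC/q = 173 - 42q + 3q^2 and MC = dTC/dq = 173 - 84q + 9q^2.
The AVC parabola has its vertex at q = 42/6 = 7, where AVC = 173 - 42·7 + 3·7^2 = $26.
Because $602 ≥ $26, revenue can cover variable cost; the firm operates.
P = MC gives -429 - 84q + 9q^2 = 0, with roots -11/3 and 13. Take the larger (rising MC): q* = 13.
Check: AVC at q = 13 is $134 ≤ P, so revenue covers variable cost.
Profit = P·q − TC = 602·13 − 1999 = $5827.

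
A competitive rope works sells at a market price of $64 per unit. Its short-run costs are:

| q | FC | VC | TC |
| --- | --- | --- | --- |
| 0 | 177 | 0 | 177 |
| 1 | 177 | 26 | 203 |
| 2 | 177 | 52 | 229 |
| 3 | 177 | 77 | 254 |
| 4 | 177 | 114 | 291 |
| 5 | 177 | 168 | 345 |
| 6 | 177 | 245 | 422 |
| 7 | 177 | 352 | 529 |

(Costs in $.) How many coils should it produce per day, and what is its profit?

q = 5; profit = -$25

Compute π = P·q − TC at each output: q=0: -177; q=1: -139; q=2: -101; q=3: -62; q=4: -35; q=5: -25; q=6: -38; q=7: -81.
Profit is maximized at q = 5. AVC there is 168/5 = $33.60 ≤ P, so producing beats shutting down (which would give -$177).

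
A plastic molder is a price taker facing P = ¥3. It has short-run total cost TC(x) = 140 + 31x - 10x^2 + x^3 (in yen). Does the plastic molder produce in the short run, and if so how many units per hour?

Shut down

From TC, MC = TC'(x) = 31 - 20x + 3x^2 and AVC = VC/x = 31 - 10x + x^2.
The AVC parabola has its vertex at x = 10/2 = 5, where AVC = 31 - 10·5 + 5^2 = ¥6.
Since P = ¥3 < min AVC = ¥6, price fails to cover variable cost at any output.
Shutting down limits the loss to fixed cost, ¥140.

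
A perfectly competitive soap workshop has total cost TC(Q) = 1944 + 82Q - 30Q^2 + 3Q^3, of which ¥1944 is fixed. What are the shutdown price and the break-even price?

AVC = 82 - 30Q + 3Q^2; minimized at Q = 5, giving min AVC = ¥7. That is the shutdown price.
ATC = 1944/Q + 82 - 30Q + 3Q^2. Setting dATC/dQ = −1944/Q^2 − 30 + 6Q = 0 gives Q = 9 (since 6·9^3 − 30·9^2 = 1944).
min ATC = 1944/9 + 82 − 30·9 + 3·9^2 = ¥271. That is the break-even price.
For ¥7 ≤ P < ¥271 the firm produces at a loss; below ¥7 it shuts down.

Shutdown price = ¥7; break-even price = ¥271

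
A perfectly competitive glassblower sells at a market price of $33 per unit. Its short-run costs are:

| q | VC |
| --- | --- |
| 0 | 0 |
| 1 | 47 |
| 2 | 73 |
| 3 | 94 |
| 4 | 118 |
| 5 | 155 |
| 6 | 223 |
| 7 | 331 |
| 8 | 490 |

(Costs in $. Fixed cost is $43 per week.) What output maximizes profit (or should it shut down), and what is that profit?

q = 4; profit = -$29

Tabulate TR − TC: q=0: -43; q=1: -57; q=2: -50; q=3: -38; q=4: -29; q=5: -33; q=6: -68; q=7: -143; q=8: -269.
Profit is maximized at q = 4. AVC there is 118/4 = $29.50 ≤ P, so producing beats shutting down (which would give -$43).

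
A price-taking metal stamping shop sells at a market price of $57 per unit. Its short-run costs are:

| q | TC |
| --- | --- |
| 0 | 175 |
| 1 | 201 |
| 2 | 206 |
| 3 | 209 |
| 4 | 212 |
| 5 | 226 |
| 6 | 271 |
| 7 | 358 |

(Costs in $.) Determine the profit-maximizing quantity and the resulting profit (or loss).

Tabulate TR − TC: q=0: -175; q=1: -144; q=2: -92; q=3: -38; q=4: 16; q=5: 59; q=6: 71; q=7: 41.
Profit is maximized at q = 6. AVC there is 96/6 = $16 ≤ P, so producing beats shutting down (which would give -$175).

q = 6; profit = $71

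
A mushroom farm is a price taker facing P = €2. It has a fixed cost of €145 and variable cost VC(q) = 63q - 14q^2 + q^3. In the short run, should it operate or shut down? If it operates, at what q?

From TC, MC = TC'(q) = 63 - 28q + 3q^2 and AVC = VC/q = 63 - 14q + q^2.
AVC is minimized where dAVC/dq = -14 + 2q = 0, at q = 7; min AVC = 63 - 14·7 + 7^2 = €14.
With P < min AVC (€2 < €14), every unit sold adds to the loss.
Shutting down limits the loss to fixed cost, €145.

Shut down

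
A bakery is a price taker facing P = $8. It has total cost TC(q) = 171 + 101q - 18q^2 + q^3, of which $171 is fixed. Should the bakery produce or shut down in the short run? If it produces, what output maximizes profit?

Shut down

Strip out fixed cost: VC = 101q - 18q^2 + q^3. Then AVC = 101 - 18q + q^2 and MC = 101 - 36q + 3q^2.
AVC hits its minimum where MC = AVC, at q = 9, giving min AVC = 101 - 18·9 + 9^2 = $20.
P = $8 lies below min AVC = $20; no output level covers variable cost.
Best response: produce nothing and absorb the $171 fixed cost.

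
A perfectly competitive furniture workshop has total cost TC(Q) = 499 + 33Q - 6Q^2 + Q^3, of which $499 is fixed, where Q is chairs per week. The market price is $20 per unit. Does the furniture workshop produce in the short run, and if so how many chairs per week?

Shut down

Variable cost is VC = 33Q - 6Q^2 + Q^3, so AVC = VC/Q = 33 - 6Q + Q^2 and MC = dTC/dQ = 33 - 12Q + 3Q^2.
The AVC parabola has its vertex at Q = 6/2 = 3, where AVC = 33 - 6·3 + 3^2 = $24.
With P < min AVC ($20 < $24), every unit sold adds to the loss.
The firm minimizes its loss by shutting down and losing only its fixed cost of $499.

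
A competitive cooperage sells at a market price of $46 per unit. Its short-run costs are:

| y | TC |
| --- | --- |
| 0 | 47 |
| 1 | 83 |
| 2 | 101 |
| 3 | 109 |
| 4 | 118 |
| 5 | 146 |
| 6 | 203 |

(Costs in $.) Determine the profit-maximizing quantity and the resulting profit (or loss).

y = 5; profit = $84

Compute π = P·y − TC at each output: y=0: -47; y=1: -37; y=2: -9; y=3: 29; y=4: 66; y=5: 84; y=6: 73.
Profit is maximized at y = 5. AVC there is 99/5 = $19.80 ≤ P, so producing beats shutting down (which would give -$47).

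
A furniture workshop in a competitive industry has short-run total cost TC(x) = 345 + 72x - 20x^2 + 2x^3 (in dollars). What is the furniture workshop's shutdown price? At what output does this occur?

The shutdown price is the minimum of AVC. VC = 72x - 20x^2 + 2x^3, so AVC = 72 - 20x + 2x^2.
At the minimum of AVC, MC = AVC. MC = 72 - 40x + 6x^2; setting MC = AVC gives 4x^2 - 20x = 0, so x = 5. min AVC = 22.
So the shutdown price is $22.

$22 per unit, at x = 5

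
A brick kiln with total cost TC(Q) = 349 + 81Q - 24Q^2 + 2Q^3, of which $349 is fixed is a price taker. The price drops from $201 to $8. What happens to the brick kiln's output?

MC = 81 - 48Q + 6Q^2; the shutdown threshold is min AVC = $9 (at Q = 6).
With P = $201 above the shutdown price, P = MC gives Q = 10.
At P = $8 < min AVC = $9, price no longer covers variable cost at any output, so the firm shuts down: Q = 0.

Output falls from 10 to 0 (the firm shuts down)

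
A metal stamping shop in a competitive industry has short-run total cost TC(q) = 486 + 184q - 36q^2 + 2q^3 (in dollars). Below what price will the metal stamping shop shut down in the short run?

The shutdown price is the minimum of AVC. VC = 184q - 36q^2 + 2q^3, so AVC = 184 - 36q + 2q^2.
dAVC/dq = -36 + 4q = 0 gives q = 9. min AVC = 184 - 36·9 + 2·9^2 = 22.
The firm shuts down for any P below $22.

$22 per unit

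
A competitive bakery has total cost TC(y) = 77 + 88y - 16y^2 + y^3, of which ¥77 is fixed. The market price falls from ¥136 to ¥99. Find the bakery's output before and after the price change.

Output falls from 12 to 11

MC = 88 - 32y + 3y^2; the shutdown threshold is min AVC = ¥24 (at y = 8).
With P = ¥136 above the shutdown price, P = MC gives y = 12.
At P = ¥99 ≥ min AVC, set P = MC: y = 11. The firm stays open but cuts output.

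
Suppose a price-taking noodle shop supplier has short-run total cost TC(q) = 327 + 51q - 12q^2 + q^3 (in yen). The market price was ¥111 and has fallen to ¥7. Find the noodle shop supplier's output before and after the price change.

Output falls from 10 to 0 (the firm shuts down)

MC = 51 - 24q + 3q^2; the shutdown threshold is min AVC = ¥15 (at q = 6).
With P = ¥111 above the shutdown price, P = MC gives q = 10.
At P = ¥7 < min AVC = ¥15, price no longer covers variable cost at any output, so the firm shuts down: q = 0.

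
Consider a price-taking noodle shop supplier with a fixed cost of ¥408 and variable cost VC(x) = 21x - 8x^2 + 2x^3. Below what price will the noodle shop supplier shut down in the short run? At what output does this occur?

¥13 per unit, at x = 2

The firm shuts down when price falls below the minimum of average variable cost. AVC = VC/x = 21 - 8x + 2x^2.
dAVC/dx = -8 + 4x = 0 gives x = 2. min AVC = 21 - 8·2 + 2·2^2 = 13.
For P < ¥13 the firm produces nothing.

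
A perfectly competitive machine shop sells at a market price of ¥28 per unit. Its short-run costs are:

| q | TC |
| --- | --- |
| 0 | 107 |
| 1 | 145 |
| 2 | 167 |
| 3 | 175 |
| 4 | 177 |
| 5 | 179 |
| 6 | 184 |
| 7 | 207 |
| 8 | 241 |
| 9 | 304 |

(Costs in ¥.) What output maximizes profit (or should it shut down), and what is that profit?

Tabulate TR − TC: q=0: -107; q=1: -117; q=2: -111; q=3: -91; q=4: -65; q=5: -39; q=6: -16; q=7: -11; q=8: -17; q=9: -52.
Profit is maximized at q = 7. AVC there is 100/7 = ¥14.29 ≤ P, so producing beats shutting down (which would give -¥107).

q = 7; profit = -¥11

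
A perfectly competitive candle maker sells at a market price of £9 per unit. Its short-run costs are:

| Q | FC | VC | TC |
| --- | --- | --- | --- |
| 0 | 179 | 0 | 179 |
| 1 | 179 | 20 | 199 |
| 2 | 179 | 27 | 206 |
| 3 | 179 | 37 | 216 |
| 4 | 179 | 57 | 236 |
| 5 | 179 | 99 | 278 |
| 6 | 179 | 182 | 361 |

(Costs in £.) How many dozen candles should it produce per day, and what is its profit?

Compute π = P·Q − TC at each output: Q=0: -179; Q=1: -190; Q=2: -188; Q=3: -189; Q=4: -200; Q=5: -233; Q=6: -307.
Profit is highest at Q = 0. Equivalently, the lowest AVC in the table is 37/3 ≈ £12.33 at Q = 3, and P = £9 falls below it — price never covers variable cost, so the firm shuts down and loses only its fixed cost.

Q = 0 (shut down); profit = -£179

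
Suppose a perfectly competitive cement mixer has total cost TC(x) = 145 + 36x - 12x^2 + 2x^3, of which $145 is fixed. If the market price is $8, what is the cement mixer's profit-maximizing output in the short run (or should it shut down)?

From TC, MC = TC'(x) = 36 - 24x + 6x^2 and AVC = VC/x = 36 - 12x + 2x^2.
The AVC parabola has its vertex at x = 12/4 = 3, where AVC = 36 - 12·3 + 2·3^2 = $18.
With P < min AVC ($8 < $18), every unit sold adds to the loss.
Best response: produce nothing and absorb the $145 fixed cost.

Shut down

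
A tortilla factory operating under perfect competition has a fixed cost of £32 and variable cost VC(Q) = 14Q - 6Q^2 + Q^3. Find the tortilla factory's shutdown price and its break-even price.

Shutdown price = £5; break-even price = £14

AVC = 14 - 6Q + Q^2; minimized at Q = 3, giving min AVC = £5. That is the shutdown price.
ATC = 32/Q + 14 - 6Q + Q^2. Setting dATC/dQ = −32/Q^2 − 6 + 2Q = 0 gives Q = 4 (since 2·4^3 − 6·4^2 = 32).
min ATC = 32/4 + 14 − 6·4 + 4^2 = £14. That is the break-even price.
For £5 ≤ P < £14 the firm produces at a loss; below £5 it shuts down.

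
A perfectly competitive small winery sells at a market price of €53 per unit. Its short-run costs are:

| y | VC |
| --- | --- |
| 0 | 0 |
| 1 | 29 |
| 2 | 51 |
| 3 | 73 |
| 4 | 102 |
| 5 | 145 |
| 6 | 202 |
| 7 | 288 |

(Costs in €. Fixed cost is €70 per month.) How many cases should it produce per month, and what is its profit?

Compute π = P·y − TC at each output: y=0: -70; y=1: -46; y=2: -15; y=3: 16; y=4: 40; y=5: 50; y=6: 46; y=7: 13.
Profit is maximized at y = 5. AVC there is 145/5 = €29 ≤ P, so producing beats shutting down (which would give -€70).

y = 5; profit = €50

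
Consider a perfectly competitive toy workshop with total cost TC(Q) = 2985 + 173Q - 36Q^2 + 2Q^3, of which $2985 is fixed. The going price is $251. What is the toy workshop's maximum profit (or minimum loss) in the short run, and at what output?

Profit = -$281 at Q = 13

AVC = 173 - 36Q + 2Q^2; min AVC = $11 at Q = 9. Since P = $251 ≥ min AVC, the firm produces.
With MC = 173 - 72Q + 6Q^2, P = MC on the upward-sloping part at Q* = 13.
TR = 251·13 = 3263. TC = 2985 + 559 = 3544. Profit = 3263 − 3544 = -$281.
Shutting down would mean losing the fixed cost of $2985, so operating at a loss of $281 is better by $2704.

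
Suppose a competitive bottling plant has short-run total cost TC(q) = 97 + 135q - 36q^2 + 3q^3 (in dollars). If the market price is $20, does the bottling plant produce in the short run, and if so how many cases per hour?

From TC, MC = TC'(q) = 135 - 72q + 9q^2 and AVC = VC/q = 135 - 36q + 3q^2.
AVC is minimized where dAVC/dq = -36 + 6q = 0, at q = 6; min AVC = 135 - 36·6 + 3·6^2 = $27.
With P < min AVC ($20 < $27), every unit sold adds to the loss.
The firm minimizes its loss by shutting down and losing only its fixed cost of $97.

Shut down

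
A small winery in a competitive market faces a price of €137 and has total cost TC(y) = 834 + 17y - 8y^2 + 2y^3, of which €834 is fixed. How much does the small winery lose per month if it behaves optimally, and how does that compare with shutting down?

AVC = 17 - 8y + 2y^2 has its minimum €9 at y = 2; price €137 clears that bar, so the firm operates.
With MC = 17 - 16y + 6y^2, P = MC on the upward-sloping part at y* = 6.
TR = 137·6 = 822. TC = 834 + 246 = 1080. Profit = 822 − 1080 = -€258.
Shutting down would mean losing the fixed cost of €834, so operating at a loss of €258 is better by €576.

Profit = -€258 at y = 6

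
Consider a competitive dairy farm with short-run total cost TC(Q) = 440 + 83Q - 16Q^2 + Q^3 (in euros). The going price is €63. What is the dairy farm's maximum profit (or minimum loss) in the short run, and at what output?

Profit = -€40 at Q = 10

AVC = 83 - 16Q + Q^2 has its minimum €19 at Q = 8; price €63 clears that bar, so the firm operates.
MC = 83 - 32Q + 3Q^2. Setting P = MC and taking the root on the rising branch gives Q* = 10.
TR = 63·10 = 630. TC = 440 + 230 = 670. Profit = 630 − 670 = -€40.
By producing, the firm covers all variable cost plus €400 of fixed cost; shutting down would lose the full €440.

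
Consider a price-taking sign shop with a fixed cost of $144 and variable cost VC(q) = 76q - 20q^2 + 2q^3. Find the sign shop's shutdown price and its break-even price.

AVC = 76 - 20q + 2q^2; minimized at q = 5, giving min AVC = $26. That is the shutdown price.
ATC = 144/q + 76 - 20q + 2q^2. Setting dATC/dq = −144/q^2 − 20 + 4q = 0 gives q = 6 (since 4·6^3 − 20·6^2 = 144).
min ATC = 144/6 + 76 − 20·6 + 2·6^2 = $52. That is the break-even price.
For $26 ≤ P < $52 the firm produces at a loss; below $26 it shuts down.

Shutdown price = $26; break-even price = $52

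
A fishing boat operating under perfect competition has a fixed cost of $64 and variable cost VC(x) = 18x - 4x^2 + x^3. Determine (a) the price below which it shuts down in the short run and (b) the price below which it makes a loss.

AVC = 18 - 4x + x^2; minimized at x = 2, giving min AVC = $14. That is the shutdown price.
ATC = 64/x + 18 - 4x + x^2. Setting dATC/dx = −64/x^2 − 4 + 2x = 0 gives x = 4 (since 2·4^3 − 4·4^2 = 64).
min ATC = 64/4 + 18 − 4·4 + 4^2 = $34. That is the break-even price.
Between these two prices the firm operates at a loss; above $34 it earns a profit.

Shutdown price = $14; break-even price = $34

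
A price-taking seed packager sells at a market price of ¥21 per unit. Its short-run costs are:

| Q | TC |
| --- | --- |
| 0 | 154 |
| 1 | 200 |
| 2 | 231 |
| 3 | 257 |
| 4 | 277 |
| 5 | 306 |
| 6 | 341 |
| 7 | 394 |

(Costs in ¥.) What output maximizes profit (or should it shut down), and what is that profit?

Profit at each row (π = 21Q − TC): Q=0: -154; Q=1: -179; Q=2: -189; Q=3: -194; Q=4: -193; Q=5: -201; Q=6: -215; Q=7: -247.
Profit is highest at Q = 0. Equivalently, the lowest AVC in the table is 152/5 ≈ ¥30.40 at Q = 5, and P = ¥21 falls below it — price never covers variable cost, so the firm shuts down and loses only its fixed cost.

Q = 0 (shut down); profit = -¥154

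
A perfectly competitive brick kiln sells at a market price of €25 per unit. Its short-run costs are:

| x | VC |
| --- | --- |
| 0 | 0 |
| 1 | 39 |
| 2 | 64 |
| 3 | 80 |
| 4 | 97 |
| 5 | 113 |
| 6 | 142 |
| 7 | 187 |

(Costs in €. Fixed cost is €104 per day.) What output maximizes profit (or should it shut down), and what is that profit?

x = 5; profit = -€92

Compute π = P·x − TC at each output: x=0: -104; x=1: -118; x=2: -118; x=3: -109; x=4: -101; x=5: -92; x=6: -96; x=7: -116.
Profit is maximized at x = 5. AVC there is 113/5 = €22.60 ≤ P, so producing beats shutting down (which would give -€104).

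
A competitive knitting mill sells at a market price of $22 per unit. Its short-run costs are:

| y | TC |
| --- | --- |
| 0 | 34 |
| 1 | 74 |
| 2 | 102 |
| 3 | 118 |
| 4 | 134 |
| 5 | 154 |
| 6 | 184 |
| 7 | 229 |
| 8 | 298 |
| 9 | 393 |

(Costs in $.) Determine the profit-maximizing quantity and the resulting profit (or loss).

Profit at each row (π = 22y − TC): y=0: -34; y=1: -52; y=2: -58; y=3: -52; y=4: -46; y=5: -44; y=6: -52; y=7: -75; y=8: -122; y=9: -195.
Profit is highest at y = 0. Equivalently, the lowest AVC in the table is 120/5 ≈ $24 at y = 5, and P = $22 falls below it — price never covers variable cost, so the firm shuts down and loses only its fixed cost.

y = 0 (shut down); profit = -$34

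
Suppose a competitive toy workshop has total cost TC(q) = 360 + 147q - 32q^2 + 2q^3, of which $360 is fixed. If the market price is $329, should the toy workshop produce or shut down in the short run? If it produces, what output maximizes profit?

Strip out fixed cost: VC = 147q - 32q^2 + 2q^3. Then AVC = 147 - 32q + 2q^2 and MC = 147 - 64q + 6q^2.
The AVC parabola has its vertex at q = 32/4 = 8, where AVC = 147 - 32·8 + 2·8^2 = $19.
P = $329 exceeds min AVC = $19, so the firm stays open.
Solving P = MC: -182 - 64q + 6q^2 = 0 ⇒ q = -7/3 or 13. On the upward-sloping branch, q* = 13.
Check: AVC at q = 13 is $69 ≤ P, so revenue covers variable cost.
Profit = P·q − TC = 329·13 − 1257 = $3020.

Produce at q = 13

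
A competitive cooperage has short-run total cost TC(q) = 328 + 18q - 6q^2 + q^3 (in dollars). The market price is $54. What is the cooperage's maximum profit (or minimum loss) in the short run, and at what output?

AVC = 18 - 6q + q^2 has its minimum $9 at q = 3; price $54 clears that bar, so the firm operates.
With MC = 18 - 12q + 3q^2, P = MC on the upward-sloping part at q* = 6.
TR = 54·6 = 324. TC = 328 + 108 = 436. Profit = 324 − 436 = -$112.
That loss of $112 beats the $328 the firm would lose by shutting down; producing recovers $216 of fixed cost.

Profit = -$112 at q = 6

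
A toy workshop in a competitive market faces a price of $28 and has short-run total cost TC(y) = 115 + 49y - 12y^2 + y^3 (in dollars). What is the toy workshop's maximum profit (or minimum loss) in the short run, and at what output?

Profit = -$17 at y = 7

AVC = 49 - 12y + y^2 has its minimum $13 at y = 6; price $28 clears that bar, so the firm operates.
With MC = 49 - 24y + 3y^2, P = MC on the upward-sloping part at y* = 7.
TR = 28·7 = 196. TC = 115 + 98 = 213. Profit = 196 − 213 = -$17.
That loss of $17 beats the $115 the firm would lose by shutting down; producing recovers $98 of fixed cost.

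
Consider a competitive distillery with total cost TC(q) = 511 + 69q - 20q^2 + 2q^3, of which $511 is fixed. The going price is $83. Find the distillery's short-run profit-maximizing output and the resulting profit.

AVC = 69 - 20q + 2q^2 has its minimum $19 at q = 5; price $83 clears that bar, so the firm operates.
With MC = 69 - 40q + 6q^2, P = MC on the upward-sloping part at q* = 7.
TR = 83·7 = 581. TC = 511 + 189 = 700. Profit = 581 − 700 = -$119.
That loss of $119 beats the $511 the firm would lose by shutting down; producing recovers $392 of fixed cost.

Profit = -$119 at q = 7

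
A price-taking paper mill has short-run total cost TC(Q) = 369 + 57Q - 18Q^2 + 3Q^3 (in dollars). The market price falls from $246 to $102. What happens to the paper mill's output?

MC = 57 - 36Q + 9Q^2; the shutdown threshold is min AVC = $30 (at Q = 3).
At P = $246 ≥ min AVC, set P = MC on the rising branch: Q = 7.
At P = $102 ≥ min AVC, set P = MC: Q = 5. The firm stays open but cuts output.

Output falls from 7 to 5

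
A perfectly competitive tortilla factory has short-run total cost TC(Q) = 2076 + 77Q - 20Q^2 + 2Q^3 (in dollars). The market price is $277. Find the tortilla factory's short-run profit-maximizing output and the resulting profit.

Profit = -$76 at Q = 10

AVC = 77 - 20Q + 2Q^2; min AVC = $27 at Q = 5. Since P = $277 ≥ min AVC, the firm produces.
MC = 77 - 40Q + 6Q^2. Setting P = MC and taking the root on the rising branch gives Q* = 10.
TR = 277·10 = 2770. TC = 2076 + 770 = 2846. Profit = 2770 − 2846 = -$76.
By producing, the firm covers all variable cost plus $2000 of fixed cost; shutting down would lose the full $2076.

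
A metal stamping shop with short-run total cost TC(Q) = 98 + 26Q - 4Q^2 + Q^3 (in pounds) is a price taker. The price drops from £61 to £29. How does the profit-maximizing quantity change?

Output falls from 5 to 3

MC = 26 - 8Q + 3Q^2; the shutdown threshold is min AVC = £22 (at Q = 2).
At P = £61 ≥ min AVC, set P = MC on the rising branch: Q = 5.
At P = £29 ≥ min AVC, set P = MC: Q = 3. The firm stays open but cuts output.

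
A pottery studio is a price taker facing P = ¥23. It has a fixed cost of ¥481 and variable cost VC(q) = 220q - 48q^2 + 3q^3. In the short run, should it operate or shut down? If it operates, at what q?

Shut down

Variable cost is VC = 220q - 48q^2 + 3q^3, so AVC = VC/q = 220 - 48q + 3q^2 and MC = dTC/dq = 220 - 96q + 9q^2.
The AVC parabola has its vertex at q = 48/6 = 8, where AVC = 220 - 48·8 + 3·8^2 = ¥28.
With P < min AVC (¥23 < ¥28), every unit sold adds to the loss.
The firm minimizes its loss by shutting down and losing only its fixed cost of ¥481.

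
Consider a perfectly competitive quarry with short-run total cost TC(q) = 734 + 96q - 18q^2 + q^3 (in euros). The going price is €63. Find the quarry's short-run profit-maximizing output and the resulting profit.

AVC = 96 - 18q + q^2; min AVC = €15 at q = 9. Since P = €63 ≥ min AVC, the firm produces.
MC = 96 - 36q + 3q^2. Setting P = MC and taking the root on the rising branch gives q* = 11.
TR = 63·11 = 693. TC = 734 + 209 = 943. Profit = 693 − 943 = -€250.
By producing, the firm covers all variable cost plus €484 of fixed cost; shutting down would lose the full €734.

Profit = -€250 at q = 11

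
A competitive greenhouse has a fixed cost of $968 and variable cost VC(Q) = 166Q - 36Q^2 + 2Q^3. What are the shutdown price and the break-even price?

AVC = 166 - 36Q + 2Q^2; minimized at Q = 9, giving min AVC = $4. That is the shutdown price.
ATC = 968/Q + 166 - 36Q + 2Q^2. Setting dATC/dQ = −968/Q^2 − 36 + 4Q = 0 gives Q = 11 (since 4·11^3 − 36·11^2 = 968).
min ATC = 968/11 + 166 − 36·11 + 2·11^2 = $100. That is the break-even price.
Between these two prices the firm operates at a loss; above $100 it earns a profit.

Shutdown price = $4; break-even price = $100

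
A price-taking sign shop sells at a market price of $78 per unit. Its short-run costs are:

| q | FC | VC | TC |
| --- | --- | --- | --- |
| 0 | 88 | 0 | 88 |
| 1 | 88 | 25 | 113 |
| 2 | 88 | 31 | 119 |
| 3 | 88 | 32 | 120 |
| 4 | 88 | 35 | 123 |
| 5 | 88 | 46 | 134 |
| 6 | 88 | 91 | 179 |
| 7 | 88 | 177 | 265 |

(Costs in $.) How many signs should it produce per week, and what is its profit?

q = 6; profit = $289

Compute π = P·q − TC at each output: q=0: -88; q=1: -35; q=2: 37; q=3: 114; q=4: 189; q=5: 256; q=6: 289; q=7: 281.
Profit is maximized at q = 6. AVC there is 91/6 = $15.17 ≤ P, so producing beats shutting down (which would give -$88).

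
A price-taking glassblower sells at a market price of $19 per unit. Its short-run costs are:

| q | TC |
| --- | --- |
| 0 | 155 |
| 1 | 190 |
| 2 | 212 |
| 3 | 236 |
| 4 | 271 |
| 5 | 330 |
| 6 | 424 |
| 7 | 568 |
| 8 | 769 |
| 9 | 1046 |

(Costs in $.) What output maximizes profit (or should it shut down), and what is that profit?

q = 0 (shut down); profit = -$155

Profit at each row (π = 19q − TC): q=0: -155; q=1: -171; q=2: -174; q=3: -179; q=4: -195; q=5: -235; q=6: -310; q=7: -435; q=8: -617; q=9: -875.
Profit is highest at q = 0. Equivalently, the lowest AVC in the table is 81/3 ≈ $27 at q = 3, and P = $19 falls below it — price never covers variable cost, so the firm shuts down and loses only its fixed cost.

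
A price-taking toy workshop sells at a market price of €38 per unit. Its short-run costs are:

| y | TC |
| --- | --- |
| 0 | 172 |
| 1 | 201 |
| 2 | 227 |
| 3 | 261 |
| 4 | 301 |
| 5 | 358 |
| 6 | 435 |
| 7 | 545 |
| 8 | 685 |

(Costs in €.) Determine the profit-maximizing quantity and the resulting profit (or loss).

y = 3; profit = -€147

Compute π = P·y − TC at each output: y=0: -172; y=1: -163; y=2: -151; y=3: -147; y=4: -149; y=5: -168; y=6: -207; y=7: -279; y=8: -381.
Profit is maximized at y = 3. AVC there is 89/3 = €29.67 ≤ P, so producing beats shutting down (which would give -€172).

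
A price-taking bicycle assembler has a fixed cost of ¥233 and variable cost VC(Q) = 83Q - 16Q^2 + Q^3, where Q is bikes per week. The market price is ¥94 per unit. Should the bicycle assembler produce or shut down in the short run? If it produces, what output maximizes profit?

Produce at Q = 11

Strip out fixed cost: VC = 83Q - 16Q^2 + Q^3. Then AVC = 83 - 16Q + Q^2 and MC = 83 - 32Q + 3Q^2.
AVC is minimized where dAVC/dQ = -16 + 2Q = 0, at Q = 8; min AVC = 83 - 16·8 + 8^2 = ¥19.
P = ¥94 exceeds min AVC = ¥19, so the firm stays open.
Set P = MC: 94 = 83 - 32Q + 3Q^2 → -11 - 32Q + 3Q^2 = 0. The roots are Q = -1/3 and Q = 11; the profit-maximizing output is on the rising part of MC, so Q* = 11.
Check: AVC at Q = 11 is ¥28 ≤ P, so revenue covers variable cost.
Profit = P·Q − TC = 94·11 − 541 = ¥493.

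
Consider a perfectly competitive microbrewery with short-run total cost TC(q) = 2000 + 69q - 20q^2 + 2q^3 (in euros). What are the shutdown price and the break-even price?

Shutdown price = €19; break-even price = €269

Shutdown price = min AVC. AVC = 69 - 20q + 2q^2, with vertex at q = 5 and minimum €19.
ATC = 2000/q + 69 - 20q + 2q^2. Setting dATC/dq = −2000/q^2 − 20 + 4q = 0 gives q = 10 (since 4·10^3 − 20·10^2 = 2000).
min ATC = 2000/10 + 69 − 20·10 + 2·10^2 = €269. That is the break-even price.
For €19 ≤ P < €269 the firm produces at a loss; below €19 it shuts down.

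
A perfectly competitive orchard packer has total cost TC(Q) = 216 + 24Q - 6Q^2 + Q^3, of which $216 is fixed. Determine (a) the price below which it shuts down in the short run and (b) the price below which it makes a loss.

Shutdown price = min AVC. AVC = 24 - 6Q + Q^2, with vertex at Q = 3 and minimum $15.
ATC = 216/Q + 24 - 6Q + Q^2. Setting dATC/dQ = −216/Q^2 − 6 + 2Q = 0 gives Q = 6 (since 2·6^3 − 6·6^2 = 216).
min ATC = 216/6 + 24 − 6·6 + 6^2 = $60. That is the break-even price.
Between these two prices the firm operates at a loss; above $60 it earns a profit.

Shutdown price = $15; break-even price = $60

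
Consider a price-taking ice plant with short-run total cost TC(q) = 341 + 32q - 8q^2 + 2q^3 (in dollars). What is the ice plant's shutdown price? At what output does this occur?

$24 per unit, at q = 2

The shutdown price is the minimum of AVC. VC = 32q - 8q^2 + 2q^3, so AVC = 32 - 8q + 2q^2.
At the minimum of AVC, MC = AVC. MC = 32 - 16q + 6q^2; setting MC = AVC gives 4q^2 - 8q = 0, so q = 2. min AVC = 24.
For P < $24 the firm produces nothing.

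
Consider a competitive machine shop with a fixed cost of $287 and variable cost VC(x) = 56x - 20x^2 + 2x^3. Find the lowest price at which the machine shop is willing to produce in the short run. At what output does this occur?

The shutdown price is the minimum of AVC. VC = 56x - 20x^2 + 2x^3, so AVC = 56 - 20x + 2x^2.
dAVC/dx = -20 + 4x = 0 gives x = 5. min AVC = 56 - 20·5 + 2·5^2 = 6.
For P < $6 the firm produces nothing.

$6 per unit, at x = 5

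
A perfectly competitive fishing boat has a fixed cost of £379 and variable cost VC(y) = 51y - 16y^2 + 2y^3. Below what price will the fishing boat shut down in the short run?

£19 per unit

Short-run supply begins at min AVC. From VC = 51y - 16y^2 + 2y^3, AVC = 51 - 16y + 2y^2.
dAVC/dy = -16 + 4y = 0 gives y = 4. min AVC = 51 - 16·4 + 2·4^2 = 19.
For P < £19 the firm produces nothing.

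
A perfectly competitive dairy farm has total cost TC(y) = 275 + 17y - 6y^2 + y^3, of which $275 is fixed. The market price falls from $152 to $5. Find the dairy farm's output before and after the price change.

MC = 17 - 12y + 3y^2; the shutdown threshold is min AVC = $8 (at y = 3).
With P = $152 above the shutdown price, P = MC gives y = 9.
At P = $5 < min AVC = $8, price no longer covers variable cost at any output, so the firm shuts down: y = 0.

Output falls from 9 to 0 (the firm shuts down)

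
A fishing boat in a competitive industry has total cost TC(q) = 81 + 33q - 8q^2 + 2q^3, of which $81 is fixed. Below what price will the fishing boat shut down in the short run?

The shutdown price is the minimum of AVC. VC = 33q - 8q^2 + 2q^3, so AVC = 33 - 8q + 2q^2.
At the minimum of AVC, MC = AVC. MC = 33 - 16q + 6q^2; setting MC = AVC gives 4q^2 - 8q = 0, so q = 2. min AVC = 25.
The firm shuts down for any P below $25.

$25 per unit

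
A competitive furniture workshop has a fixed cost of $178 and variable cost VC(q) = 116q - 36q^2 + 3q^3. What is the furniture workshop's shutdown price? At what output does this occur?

$8 per unit, at q = 6

Short-run supply begins at min AVC. From VC = 116q - 36q^2 + 3q^3, AVC = 116 - 36q + 3q^2.
dAVC/dq = -36 + 6q = 0 gives q = 6. min AVC = 116 - 36·6 + 3·6^2 = 8.
For P < $8 the firm produces nothing.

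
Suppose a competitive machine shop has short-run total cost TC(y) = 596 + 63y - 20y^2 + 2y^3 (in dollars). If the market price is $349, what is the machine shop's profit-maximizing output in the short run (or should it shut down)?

From TC, MC = TC'(y) = 63 - 40y + 6y^2 and AVC = VC/y = 63 - 20y + 2y^2.
AVC is minimized where dAVC/dy = -20 + 4y = 0, at y = 5; min AVC = 63 - 20·5 + 2·5^2 = $13.
Because $349 ≥ $13, revenue can cover variable cost; the firm operates.
Solving P = MC: -286 - 40y + 6y^2 = 0 ⇒ y = -13/3 or 11. On the upward-sloping branch, y* = 11.
Check: AVC at y = 11 is $85 ≤ P, so revenue covers variable cost.
Profit = P·y − TC = 349·11 − 1531 = $2308.

Produce at y = 11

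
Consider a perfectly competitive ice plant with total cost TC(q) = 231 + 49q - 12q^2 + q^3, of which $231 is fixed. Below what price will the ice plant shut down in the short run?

Short-run supply begins at min AVC. From VC = 49q - 12q^2 + q^3, AVC = 49 - 12q + q^2.
At the minimum of AVC, MC = AVC. MC = 49 - 24q + 3q^2; setting MC = AVC gives 2q^2 - 12q = 0, so q = 6. min AVC = 13.
For P < $13 the firm produces nothing.

$13 per unit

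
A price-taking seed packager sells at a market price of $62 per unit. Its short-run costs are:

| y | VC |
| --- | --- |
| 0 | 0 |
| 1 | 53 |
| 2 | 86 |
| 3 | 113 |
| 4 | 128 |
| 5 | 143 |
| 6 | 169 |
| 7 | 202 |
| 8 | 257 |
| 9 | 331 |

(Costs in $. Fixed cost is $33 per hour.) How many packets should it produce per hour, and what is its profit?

Compute π = P·y − TC at each output: y=0: -33; y=1: -24; y=2: 5; y=3: 40; y=4: 87; y=5: 134; y=6: 170; y=7: 199; y=8: 206; y=9: 194.
Profit is maximized at y = 8. AVC there is 257/8 = $32.12 ≤ P, so producing beats shutting down (which would give -$33).

y = 8; profit = $206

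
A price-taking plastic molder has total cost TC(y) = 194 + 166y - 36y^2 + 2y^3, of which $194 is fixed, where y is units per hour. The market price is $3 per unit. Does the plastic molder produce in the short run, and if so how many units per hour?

Shut down

From TC, MC = TC'(y) = 166 - 72y + 6y^2 and AVC = VC/y = 166 - 36y + 2y^2.
AVC hits its minimum where MC = AVC, at y = 9, giving min AVC = 166 - 36·9 + 2·9^2 = $4.
With P < min AVC ($3 < $4), every unit sold adds to the loss.
Best response: produce nothing and absorb the $194 fixed cost.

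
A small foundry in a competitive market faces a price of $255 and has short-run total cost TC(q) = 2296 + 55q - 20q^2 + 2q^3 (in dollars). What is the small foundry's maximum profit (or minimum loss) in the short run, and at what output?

AVC = 55 - 20q + 2q^2 has its minimum $5 at q = 5; price $255 clears that bar, so the firm operates.
MC = 55 - 40q + 6q^2. Setting P = MC and taking the root on the rising branch gives q* = 10.
TR = 255·10 = 2550. TC = 2296 + 550 = 2846. Profit = 2550 − 2846 = -$296.
By producing, the firm covers all variable cost plus $2000 of fixed cost; shutting down would lose the full $2296.

Profit = -$296 at q = 10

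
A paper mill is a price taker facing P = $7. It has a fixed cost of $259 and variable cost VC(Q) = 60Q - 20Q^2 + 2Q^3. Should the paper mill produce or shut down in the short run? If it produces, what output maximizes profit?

From TC, MC = TC'(Q) = 60 - 40Q + 6Q^2 and AVC = VC/Q = 60 - 20Q + 2Q^2.
The AVC parabola has its vertex at Q = 20/4 = 5, where AVC = 60 - 20·5 + 2·5^2 = $10.
P = $7 lies below min AVC = $10; no output level covers variable cost.
The firm minimizes its loss by shutting down and losing only its fixed cost of $259.

Shut down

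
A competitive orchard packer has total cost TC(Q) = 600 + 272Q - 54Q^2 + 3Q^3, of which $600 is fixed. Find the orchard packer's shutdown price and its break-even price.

Shutdown price = $29; break-even price = $92

AVC = 272 - 54Q + 3Q^2; minimized at Q = 9, giving min AVC = $29. That is the shutdown price.
ATC = 600/Q + 272 - 54Q + 3Q^2. Setting dATC/dQ = −600/Q^2 − 54 + 6Q = 0 gives Q = 10 (since 6·10^3 − 54·10^2 = 600).
min ATC = 600/10 + 272 − 54·10 + 3·10^2 = $92. That is the break-even price.
For $29 ≤ P < $92 the firm produces at a loss; below $29 it shuts down.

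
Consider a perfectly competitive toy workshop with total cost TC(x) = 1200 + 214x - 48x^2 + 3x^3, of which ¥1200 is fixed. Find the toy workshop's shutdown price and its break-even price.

Shutdown price = ¥22; break-even price = ¥154

AVC = 214 - 48x + 3x^2; minimized at x = 8, giving min AVC = ¥22. That is the shutdown price.
ATC = 1200/x + 214 - 48x + 3x^2. Setting dATC/dx = −1200/x^2 − 48 + 6x = 0 gives x = 10 (since 6·10^3 − 48·10^2 = 1200).
min ATC = 1200/10 + 214 − 48·10 + 3·10^2 = ¥154. That is the break-even price.
Between these two prices the firm operates at a loss; above ¥154 it earns a profit.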